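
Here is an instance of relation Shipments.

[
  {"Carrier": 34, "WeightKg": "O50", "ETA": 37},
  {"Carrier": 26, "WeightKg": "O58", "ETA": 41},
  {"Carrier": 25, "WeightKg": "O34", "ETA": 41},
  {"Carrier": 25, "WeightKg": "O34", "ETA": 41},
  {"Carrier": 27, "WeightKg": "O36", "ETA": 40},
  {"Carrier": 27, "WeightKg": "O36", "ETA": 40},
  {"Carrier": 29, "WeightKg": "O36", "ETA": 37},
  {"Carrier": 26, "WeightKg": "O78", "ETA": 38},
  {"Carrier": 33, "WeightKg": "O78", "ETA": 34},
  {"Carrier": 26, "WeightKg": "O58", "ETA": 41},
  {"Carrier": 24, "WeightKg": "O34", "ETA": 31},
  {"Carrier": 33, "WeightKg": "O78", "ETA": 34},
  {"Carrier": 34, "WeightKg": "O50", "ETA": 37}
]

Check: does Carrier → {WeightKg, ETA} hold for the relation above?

Carrier=34: 2 rows → {WeightKg,ETA} = (O50, 37), (O50, 37) ✓
Carrier=26: 3 rows → {WeightKg,ETA} takes values {(O58, 41), (O78, 38)} — violation
Carrier=25: 2 rows → {WeightKg,ETA} = (O34, 41), (O34, 41) ✓
Carrier=27: 2 rows → {WeightKg,ETA} = (O36, 40), (O36, 40) ✓
Carrier=29: 1 row → {WeightKg,ETA} = (O36, 37) ✓
Carrier=33: 2 rows → {WeightKg,ETA} = (O78, 34), (O78, 34) ✓
Carrier=24: 1 row → {WeightKg,ETA} = (O34, 31) ✓
Two rows agree on Carrier but differ on {WeightKg, ETA}, so Carrier → {WeightKg, ETA} does not hold.

No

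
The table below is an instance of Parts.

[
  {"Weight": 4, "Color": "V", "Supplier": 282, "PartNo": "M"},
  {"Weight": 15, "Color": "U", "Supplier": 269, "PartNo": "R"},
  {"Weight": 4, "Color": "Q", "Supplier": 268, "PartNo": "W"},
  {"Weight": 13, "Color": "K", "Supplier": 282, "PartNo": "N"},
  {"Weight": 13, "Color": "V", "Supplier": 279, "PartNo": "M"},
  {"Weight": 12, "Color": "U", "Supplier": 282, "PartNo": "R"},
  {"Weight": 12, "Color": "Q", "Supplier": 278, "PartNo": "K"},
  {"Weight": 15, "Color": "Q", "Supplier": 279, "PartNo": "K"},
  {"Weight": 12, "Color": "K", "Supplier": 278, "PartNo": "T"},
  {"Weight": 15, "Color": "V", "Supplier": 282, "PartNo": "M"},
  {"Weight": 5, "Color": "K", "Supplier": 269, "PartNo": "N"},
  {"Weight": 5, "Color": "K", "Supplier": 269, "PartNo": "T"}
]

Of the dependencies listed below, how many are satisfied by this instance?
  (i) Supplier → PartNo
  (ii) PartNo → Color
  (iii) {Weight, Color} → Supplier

(i) Supplier → PartNo: Supplier=282: 4 rows → PartNo takes values {M, N, R} — violation; Supplier=269: 3 rows → PartNo takes values {R, N, T} — violation; Supplier=279: 2 rows → PartNo takes values {M, K} — violation; Supplier=278: 2 rows → PartNo takes values {K, T} — violation — fails.
(ii) PartNo → Color: every LHS value maps to a single RHS value — holds.
(iii) {Weight, Color} → Supplier: every LHS value maps to a single RHS value — holds.
2 of the 3 dependencies hold.

2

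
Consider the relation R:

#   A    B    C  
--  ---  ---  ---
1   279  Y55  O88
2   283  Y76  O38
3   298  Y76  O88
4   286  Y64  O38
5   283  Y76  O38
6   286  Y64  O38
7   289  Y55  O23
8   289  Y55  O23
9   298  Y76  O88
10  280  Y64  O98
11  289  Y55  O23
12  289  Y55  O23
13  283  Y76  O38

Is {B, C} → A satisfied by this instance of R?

(B=Y55, C=O88): row 1 → A = 279 ✓
(B=Y76, C=O38): rows 2, 5, 13 → A = 283, 283, 283 ✓
(B=Y76, C=O88): rows 3, 9 → A = 298, 298 ✓
(B=Y64, C=O38): rows 4, 6 → A = 286, 286 ✓
(B=Y55, C=O23): rows 7, 8, 11, 12 → A = 289, 289, 289, 289 ✓
(B=Y64, C=O98): row 10 → A = 280 ✓
Every {B, C} value is associated with a single A value, so {B, C} → A holds.

Yes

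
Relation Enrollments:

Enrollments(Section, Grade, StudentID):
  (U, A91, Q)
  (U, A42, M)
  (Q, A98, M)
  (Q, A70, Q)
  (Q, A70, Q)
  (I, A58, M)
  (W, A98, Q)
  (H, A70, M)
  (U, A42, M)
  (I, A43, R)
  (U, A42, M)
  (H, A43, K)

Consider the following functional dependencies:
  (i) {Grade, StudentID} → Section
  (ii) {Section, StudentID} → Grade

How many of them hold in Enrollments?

2

(i) {Grade, StudentID} → Section: every LHS value maps to a single RHS value — holds.
(ii) {Section, StudentID} → Grade: every LHS value maps to a single RHS value — holds.
2 of the 2 dependencies hold.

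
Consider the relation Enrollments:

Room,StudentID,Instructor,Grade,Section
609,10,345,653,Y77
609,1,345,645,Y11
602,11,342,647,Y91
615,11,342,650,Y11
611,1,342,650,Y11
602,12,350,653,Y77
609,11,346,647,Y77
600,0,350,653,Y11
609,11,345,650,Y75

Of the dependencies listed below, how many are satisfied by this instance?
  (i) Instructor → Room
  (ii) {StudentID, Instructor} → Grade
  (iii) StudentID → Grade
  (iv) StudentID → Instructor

0

(i) Instructor → Room: Instructor=342: 3 rows → Room takes values {602, 615, 611} — violation; Instructor=350: 2 rows → Room takes values {602, 600} — violation — fails.
(ii) {StudentID, Instructor} → Grade: (StudentID=11, Instructor=342): 2 rows → Grade takes values {647, 650} — violation — fails.
(iii) StudentID → Grade: StudentID=1: 2 rows → Grade takes values {645, 650} — violation; StudentID=11: 4 rows → Grade takes values {647, 650} — violation — fails.
(iv) StudentID → Instructor: StudentID=1: 2 rows → Instructor takes values {345, 342} — violation; StudentID=11: 4 rows → Instructor takes values {342, 346, 345} — violation — fails.
None of the 4 dependencies hold.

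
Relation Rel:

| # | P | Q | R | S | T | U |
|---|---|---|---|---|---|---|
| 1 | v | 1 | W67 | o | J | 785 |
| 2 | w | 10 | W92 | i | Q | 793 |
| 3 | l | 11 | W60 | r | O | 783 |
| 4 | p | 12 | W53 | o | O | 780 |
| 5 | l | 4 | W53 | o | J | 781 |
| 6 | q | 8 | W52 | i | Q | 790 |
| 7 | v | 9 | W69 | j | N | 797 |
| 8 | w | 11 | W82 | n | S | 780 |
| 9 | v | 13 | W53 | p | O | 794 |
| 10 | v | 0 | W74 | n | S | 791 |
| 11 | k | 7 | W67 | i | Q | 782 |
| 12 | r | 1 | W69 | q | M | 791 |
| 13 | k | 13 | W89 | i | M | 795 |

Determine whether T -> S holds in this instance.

T=J: rows 1, 5 → S = o, o ✓
T=Q: rows 2, 6, 11 → S = i, i, i ✓
T=O: rows 3, 4, 9 → S takes values {r, o, p} — violation
T=N: row 7 → S = j ✓
T=S: rows 8, 10 → S = n, n ✓
T=M: rows 12, 13 → S takes values {q, i} — violation
Two rows agree on T but differ on S, so T -> S does not hold.

No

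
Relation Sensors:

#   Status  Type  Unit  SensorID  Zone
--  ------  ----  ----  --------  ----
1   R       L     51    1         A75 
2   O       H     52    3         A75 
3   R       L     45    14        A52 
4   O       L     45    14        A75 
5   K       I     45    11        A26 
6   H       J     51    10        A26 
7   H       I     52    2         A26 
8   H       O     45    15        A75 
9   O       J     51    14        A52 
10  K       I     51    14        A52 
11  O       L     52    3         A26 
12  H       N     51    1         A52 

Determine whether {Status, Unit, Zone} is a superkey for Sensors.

Yes

All 12 rows have distinct {Status, Unit, Zone} values, so {Status, Unit, Zone} → (all attributes) holds and {Status, Unit, Zone} is a superkey.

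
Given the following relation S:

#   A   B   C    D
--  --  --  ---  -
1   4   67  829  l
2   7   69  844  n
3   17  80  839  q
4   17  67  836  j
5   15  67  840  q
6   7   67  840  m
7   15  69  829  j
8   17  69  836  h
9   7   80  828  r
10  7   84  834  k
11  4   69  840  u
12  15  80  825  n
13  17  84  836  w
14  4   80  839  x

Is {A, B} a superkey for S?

All 14 rows have distinct {A, B} values, so {A, B} → (all attributes) holds and {A, B} is a superkey.

Yes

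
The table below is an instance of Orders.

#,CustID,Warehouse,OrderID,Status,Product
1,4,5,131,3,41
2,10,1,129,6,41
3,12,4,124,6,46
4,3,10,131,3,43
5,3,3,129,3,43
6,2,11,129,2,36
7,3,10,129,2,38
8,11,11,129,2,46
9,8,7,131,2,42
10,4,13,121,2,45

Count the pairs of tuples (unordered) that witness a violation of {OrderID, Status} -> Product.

4

(OrderID=131, Status=3): violating pairs (1,4) — 1 pair.
(OrderID=129, Status=2): violating pairs (6,7), (6,8), (7,8) — 3 pairs.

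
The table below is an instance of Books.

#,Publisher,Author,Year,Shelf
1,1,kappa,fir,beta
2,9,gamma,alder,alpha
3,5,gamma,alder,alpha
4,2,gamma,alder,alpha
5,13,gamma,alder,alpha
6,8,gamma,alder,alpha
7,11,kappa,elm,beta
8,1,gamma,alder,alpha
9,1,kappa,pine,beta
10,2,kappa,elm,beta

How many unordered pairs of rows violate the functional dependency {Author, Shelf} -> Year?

5

(Author=kappa, Shelf=beta): violating pairs (1,7), (1,9), (1,10), (7,9), (9,10) — 5 pairs.
(Author=gamma, Shelf=alpha): all 6 rows agree on Year — 0 pairs.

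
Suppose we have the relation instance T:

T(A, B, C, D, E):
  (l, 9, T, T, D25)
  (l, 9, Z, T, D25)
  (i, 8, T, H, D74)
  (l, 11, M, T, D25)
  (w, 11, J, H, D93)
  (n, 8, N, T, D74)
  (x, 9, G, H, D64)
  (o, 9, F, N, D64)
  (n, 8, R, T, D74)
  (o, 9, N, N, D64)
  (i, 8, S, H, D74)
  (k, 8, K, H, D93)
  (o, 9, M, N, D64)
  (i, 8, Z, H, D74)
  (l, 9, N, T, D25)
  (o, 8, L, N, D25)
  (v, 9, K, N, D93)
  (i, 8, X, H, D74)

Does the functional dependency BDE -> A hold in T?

Yes

(B=9, D=T, E=D25): 3 rows → A = l, l, l ✓
(B=8, D=H, E=D74): 4 rows → A = i, i, i, i ✓
(B=11, D=T, E=D25): 1 row → A = l ✓
(B=11, D=H, E=D93): 1 row → A = w ✓
(B=8, D=T, E=D74): 2 rows → A = n, n ✓
(B=9, D=H, E=D64): 1 row → A = x ✓
(B=9, D=N, E=D64): 3 rows → A = o, o, o ✓
(B=8, D=H, E=D93): 1 row → A = k ✓
(B=8, D=N, E=D25): 1 row → A = o ✓
(B=9, D=N, E=D93): 1 row → A = v ✓
Every BDE value is associated with a single A value, so BDE -> A holds.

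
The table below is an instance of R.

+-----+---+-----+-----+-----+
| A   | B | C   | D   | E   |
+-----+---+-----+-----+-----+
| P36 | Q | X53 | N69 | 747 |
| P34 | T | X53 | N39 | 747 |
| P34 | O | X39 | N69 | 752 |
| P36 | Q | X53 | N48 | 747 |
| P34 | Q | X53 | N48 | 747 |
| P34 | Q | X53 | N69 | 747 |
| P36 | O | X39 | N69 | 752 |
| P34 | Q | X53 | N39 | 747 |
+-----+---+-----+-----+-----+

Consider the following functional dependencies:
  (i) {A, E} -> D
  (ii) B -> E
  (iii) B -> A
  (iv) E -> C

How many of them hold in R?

2

(i) {A, E} -> D: (A=P36, E=747): 2 rows → D takes values {N69, N48} — violation; (A=P34, E=747): 4 rows → D takes values {N39, N48, N69} — violation — fails.
(ii) B -> E: every LHS value maps to a single RHS value — holds.
(iii) B -> A: B=Q: 5 rows → A takes values {P36, P34} — violation; B=O: 2 rows → A takes values {P34, P36} — violation — fails.
(iv) E -> C: every LHS value maps to a single RHS value — holds.
2 of the 4 dependencies hold.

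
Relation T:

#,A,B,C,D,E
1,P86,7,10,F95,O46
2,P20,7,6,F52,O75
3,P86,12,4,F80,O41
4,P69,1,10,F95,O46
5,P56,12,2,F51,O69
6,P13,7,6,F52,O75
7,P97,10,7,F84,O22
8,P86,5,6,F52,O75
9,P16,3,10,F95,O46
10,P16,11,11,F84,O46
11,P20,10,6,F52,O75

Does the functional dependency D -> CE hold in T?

D=F95: rows 1, 4, 9 → {C,E} = (10, O46), (10, O46), (10, O46) ✓
D=F52: rows 2, 6, 8, 11 → {C,E} = (6, O75), (6, O75), (6, O75), (6, O75) ✓
D=F80: row 3 → {C,E} = (4, O41) ✓
D=F51: row 5 → {C,E} = (2, O69) ✓
D=F84: rows 7, 10 → {C,E} takes values {(7, O22), (11, O46)} — violation
Two rows agree on D but differ on CE, so D -> CE does not hold.

No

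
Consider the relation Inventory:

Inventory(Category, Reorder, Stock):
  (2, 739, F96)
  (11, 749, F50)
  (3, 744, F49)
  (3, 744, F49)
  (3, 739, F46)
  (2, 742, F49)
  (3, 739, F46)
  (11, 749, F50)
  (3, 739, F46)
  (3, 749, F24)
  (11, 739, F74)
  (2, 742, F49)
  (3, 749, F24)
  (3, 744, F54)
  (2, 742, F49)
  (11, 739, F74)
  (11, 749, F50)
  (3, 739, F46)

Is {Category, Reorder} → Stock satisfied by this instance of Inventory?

No

(Category=2, Reorder=739): 1 row → Stock = F96 ✓
(Category=11, Reorder=749): 3 rows → Stock = F50, F50, F50 ✓
(Category=3, Reorder=744): 3 rows → Stock takes values {F49, F54} — violation
(Category=3, Reorder=739): 4 rows → Stock = F46, F46, F46, F46 ✓
(Category=2, Reorder=742): 3 rows → Stock = F49, F49, F49 ✓
(Category=3, Reorder=749): 2 rows → Stock = F24, F24 ✓
(Category=11, Reorder=739): 2 rows → Stock = F74, F74 ✓
Two rows agree on {Category, Reorder} but differ on Stock, so {Category, Reorder} → Stock does not hold.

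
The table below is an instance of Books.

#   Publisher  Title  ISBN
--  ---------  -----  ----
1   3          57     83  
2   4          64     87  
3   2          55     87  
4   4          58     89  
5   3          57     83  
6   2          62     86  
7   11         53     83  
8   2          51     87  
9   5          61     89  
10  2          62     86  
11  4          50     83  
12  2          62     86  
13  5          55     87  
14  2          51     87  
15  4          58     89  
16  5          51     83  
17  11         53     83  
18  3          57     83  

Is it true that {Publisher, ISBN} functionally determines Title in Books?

No

(Publisher=3, ISBN=83): rows 1, 5, 18 → Title = 57, 57, 57 ✓
(Publisher=4, ISBN=87): row 2 → Title = 64 ✓
(Publisher=2, ISBN=87): rows 3, 8, 14 → Title takes values {55, 51} — violation
(Publisher=4, ISBN=89): rows 4, 15 → Title = 58, 58 ✓
(Publisher=2, ISBN=86): rows 6, 10, 12 → Title = 62, 62, 62 ✓
(Publisher=11, ISBN=83): rows 7, 17 → Title = 53, 53 ✓
(Publisher=5, ISBN=89): row 9 → Title = 61 ✓
(Publisher=4, ISBN=83): row 11 → Title = 50 ✓
(Publisher=5, ISBN=87): row 13 → Title = 55 ✓
(Publisher=5, ISBN=83): row 16 → Title = 51 ✓
Two rows agree on {Publisher, ISBN} but differ on Title, so {Publisher, ISBN} -> Title does not hold.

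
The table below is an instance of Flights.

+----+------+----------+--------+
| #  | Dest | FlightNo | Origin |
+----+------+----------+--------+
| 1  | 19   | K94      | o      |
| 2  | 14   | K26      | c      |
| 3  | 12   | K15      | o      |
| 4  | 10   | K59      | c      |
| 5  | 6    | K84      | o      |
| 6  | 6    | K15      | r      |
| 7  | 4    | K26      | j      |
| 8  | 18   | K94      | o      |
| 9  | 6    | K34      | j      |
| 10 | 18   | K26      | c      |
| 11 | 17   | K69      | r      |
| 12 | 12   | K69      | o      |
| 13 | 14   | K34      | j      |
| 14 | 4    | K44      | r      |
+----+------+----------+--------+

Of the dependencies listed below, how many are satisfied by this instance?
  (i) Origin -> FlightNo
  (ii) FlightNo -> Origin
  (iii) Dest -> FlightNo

0

(i) Origin -> FlightNo: Origin=o: rows 1, 3, 5, 8, 12 → FlightNo takes values {K94, K15, K84, K69} — violation; Origin=c: rows 2, 4, 10 → FlightNo takes values {K26, K59} — violation; Origin=r: rows 6, 11, 14 → FlightNo takes values {K15, K69, K44} — violation; Origin=j: rows 7, 9, 13 → FlightNo takes values {K26, K34} — violation — fails.
(ii) FlightNo -> Origin: FlightNo=K26: rows 2, 7, 10 → Origin takes values {c, j} — violation; FlightNo=K15: rows 3, 6 → Origin takes values {o, r} — violation; FlightNo=K69: rows 11, 12 → Origin takes values {r, o} — violation — fails.
(iii) Dest -> FlightNo: Dest=14: rows 2, 13 → FlightNo takes values {K26, K34} — violation; Dest=12: rows 3, 12 → FlightNo takes values {K15, K69} — violation; Dest=6: rows 5, 6, 9 → FlightNo takes values {K84, K15, K34} — violation; Dest=4: rows 7, 14 → FlightNo takes values {K26, K44} — violation; Dest=18: rows 8, 10 → FlightNo takes values {K94, K26} — violation — fails.
None of the 3 dependencies hold.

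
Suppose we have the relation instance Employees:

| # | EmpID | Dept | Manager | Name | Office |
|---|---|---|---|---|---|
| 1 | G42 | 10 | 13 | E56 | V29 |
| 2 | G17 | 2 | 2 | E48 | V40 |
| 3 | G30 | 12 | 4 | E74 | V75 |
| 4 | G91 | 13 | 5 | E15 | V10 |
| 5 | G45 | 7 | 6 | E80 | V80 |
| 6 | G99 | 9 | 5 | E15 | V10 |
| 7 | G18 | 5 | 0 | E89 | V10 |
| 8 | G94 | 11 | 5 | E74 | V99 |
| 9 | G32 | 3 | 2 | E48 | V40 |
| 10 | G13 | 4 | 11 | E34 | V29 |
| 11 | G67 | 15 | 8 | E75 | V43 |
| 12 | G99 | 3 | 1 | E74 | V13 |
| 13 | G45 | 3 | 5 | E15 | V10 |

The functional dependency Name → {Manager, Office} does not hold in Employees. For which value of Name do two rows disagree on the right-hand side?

Name=E56: row 1 → {Manager,Office} = (13, V29) ✓
Name=E48: rows 2, 9 → {Manager,Office} = (2, V40), (2, V40) ✓
Name=E74: rows 3, 8, 12 → {Manager,Office} takes values {(4, V75), (5, V99), (1, V13)} — violation
Name=E15: rows 4, 6, 13 → {Manager,Office} = (5, V10), (5, V10), (5, V10) ✓
Name=E80: row 5 → {Manager,Office} = (6, V80) ✓
Name=E89: row 7 → {Manager,Office} = (0, V10) ✓
Name=E34: row 10 → {Manager,Office} = (11, V29) ✓
Name=E75: row 11 → {Manager,Office} = (8, V43) ✓
The only Name value with inconsistent RHS is Name=E74.

E74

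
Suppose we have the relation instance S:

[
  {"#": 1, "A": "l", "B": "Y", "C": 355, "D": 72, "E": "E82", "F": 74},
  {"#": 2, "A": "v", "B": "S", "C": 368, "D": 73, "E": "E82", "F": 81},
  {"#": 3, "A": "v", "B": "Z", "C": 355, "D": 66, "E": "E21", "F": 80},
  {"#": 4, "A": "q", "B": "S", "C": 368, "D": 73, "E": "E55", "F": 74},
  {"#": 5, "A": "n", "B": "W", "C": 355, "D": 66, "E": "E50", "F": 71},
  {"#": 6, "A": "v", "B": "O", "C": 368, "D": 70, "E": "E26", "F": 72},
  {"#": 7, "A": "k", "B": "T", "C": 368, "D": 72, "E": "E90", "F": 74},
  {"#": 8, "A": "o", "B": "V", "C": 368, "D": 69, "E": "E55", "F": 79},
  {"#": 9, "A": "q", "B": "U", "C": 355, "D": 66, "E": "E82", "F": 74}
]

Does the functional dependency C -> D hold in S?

No

C=355: rows 1, 3, 5, 9 → D takes values {72, 66} — violation
C=368: rows 2, 4, 6, 7, 8 → D takes values {73, 70, 72, 69} — violation
Two rows agree on C but differ on D, so C -> D does not hold.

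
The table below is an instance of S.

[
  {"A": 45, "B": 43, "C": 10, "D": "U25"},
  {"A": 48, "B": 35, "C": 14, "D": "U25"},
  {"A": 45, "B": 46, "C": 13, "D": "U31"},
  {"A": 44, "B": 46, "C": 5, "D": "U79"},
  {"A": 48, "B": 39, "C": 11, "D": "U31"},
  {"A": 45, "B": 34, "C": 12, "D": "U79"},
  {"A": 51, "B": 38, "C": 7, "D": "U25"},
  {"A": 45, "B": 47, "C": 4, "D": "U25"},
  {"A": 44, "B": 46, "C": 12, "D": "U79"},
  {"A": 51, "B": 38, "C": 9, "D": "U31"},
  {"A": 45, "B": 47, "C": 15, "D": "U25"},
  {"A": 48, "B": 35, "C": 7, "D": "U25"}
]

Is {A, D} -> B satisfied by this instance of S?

No

(A=45, D=U25): 3 rows → B takes values {43, 47} — violation
(A=48, D=U25): 2 rows → B = 35, 35 ✓
(A=45, D=U31): 1 row → B = 46 ✓
(A=44, D=U79): 2 rows → B = 46, 46 ✓
(A=48, D=U31): 1 row → B = 39 ✓
(A=45, D=U79): 1 row → B = 34 ✓
(A=51, D=U25): 1 row → B = 38 ✓
(A=51, D=U31): 1 row → B = 38 ✓
Two rows agree on {A, D} but differ on B, so {A, D} -> B does not hold.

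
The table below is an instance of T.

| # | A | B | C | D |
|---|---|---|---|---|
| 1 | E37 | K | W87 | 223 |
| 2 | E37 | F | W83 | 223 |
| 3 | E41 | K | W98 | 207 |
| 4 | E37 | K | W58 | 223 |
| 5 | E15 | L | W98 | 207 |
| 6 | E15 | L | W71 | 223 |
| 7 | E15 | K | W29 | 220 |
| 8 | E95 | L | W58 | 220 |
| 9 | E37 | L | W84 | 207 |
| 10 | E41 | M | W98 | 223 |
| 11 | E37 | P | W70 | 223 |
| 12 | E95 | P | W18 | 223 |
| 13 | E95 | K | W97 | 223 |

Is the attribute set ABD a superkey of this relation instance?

Rows 1 and 4 have the same ABD value (A=E37, B=K, D=223) but are distinct tuples, so ABD does not determine every attribute — not a superkey.

No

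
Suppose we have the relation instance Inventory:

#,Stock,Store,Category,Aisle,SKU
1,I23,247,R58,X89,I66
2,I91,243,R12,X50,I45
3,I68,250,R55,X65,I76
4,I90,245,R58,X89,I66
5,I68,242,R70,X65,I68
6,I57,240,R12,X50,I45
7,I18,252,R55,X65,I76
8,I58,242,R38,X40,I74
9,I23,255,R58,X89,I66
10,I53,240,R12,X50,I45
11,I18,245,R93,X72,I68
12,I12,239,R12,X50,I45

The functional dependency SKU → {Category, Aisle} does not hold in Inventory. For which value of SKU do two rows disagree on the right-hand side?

SKU=I66: rows 1, 4, 9 → {Category,Aisle} = (R58, X89), (R58, X89), (R58, X89) ✓
SKU=I45: rows 2, 6, 10, 12 → {Category,Aisle} = (R12, X50), (R12, X50), (R12, X50), (R12, X50) ✓
SKU=I76: rows 3, 7 → {Category,Aisle} = (R55, X65), (R55, X65) ✓
SKU=I68: rows 5, 11 → {Category,Aisle} takes values {(R70, X65), (R93, X72)} — violation
SKU=I74: row 8 → {Category,Aisle} = (R38, X40) ✓
The only SKU value with inconsistent RHS is SKU=I68.

I68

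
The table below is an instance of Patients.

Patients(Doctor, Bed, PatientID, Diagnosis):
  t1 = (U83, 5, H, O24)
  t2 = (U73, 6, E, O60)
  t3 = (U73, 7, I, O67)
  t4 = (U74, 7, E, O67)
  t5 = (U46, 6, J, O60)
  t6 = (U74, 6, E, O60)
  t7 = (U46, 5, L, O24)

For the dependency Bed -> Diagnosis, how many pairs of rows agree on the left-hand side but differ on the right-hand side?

Bed=5: all 2 rows agree on Diagnosis — 0 pairs.
Bed=6: all 3 rows agree on Diagnosis — 0 pairs.
Bed=7: all 2 rows agree on Diagnosis — 0 pairs.

0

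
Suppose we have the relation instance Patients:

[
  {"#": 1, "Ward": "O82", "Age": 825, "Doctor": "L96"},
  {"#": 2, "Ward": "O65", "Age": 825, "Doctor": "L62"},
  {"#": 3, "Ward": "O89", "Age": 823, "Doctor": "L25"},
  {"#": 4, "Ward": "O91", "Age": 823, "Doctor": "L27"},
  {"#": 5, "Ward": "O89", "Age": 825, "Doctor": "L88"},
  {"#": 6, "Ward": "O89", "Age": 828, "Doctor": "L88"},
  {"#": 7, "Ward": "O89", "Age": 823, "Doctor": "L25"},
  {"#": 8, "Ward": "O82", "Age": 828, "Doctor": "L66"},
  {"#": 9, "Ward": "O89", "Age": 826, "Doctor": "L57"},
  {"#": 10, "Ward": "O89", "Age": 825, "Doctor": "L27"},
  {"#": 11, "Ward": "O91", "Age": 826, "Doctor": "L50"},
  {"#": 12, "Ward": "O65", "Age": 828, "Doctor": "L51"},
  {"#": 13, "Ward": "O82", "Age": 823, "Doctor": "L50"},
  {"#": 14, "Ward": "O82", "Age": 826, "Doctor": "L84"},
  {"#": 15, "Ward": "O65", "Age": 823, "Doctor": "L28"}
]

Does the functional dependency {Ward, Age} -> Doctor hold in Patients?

No

(Ward=O82, Age=825): row 1 → Doctor = L96 ✓
(Ward=O65, Age=825): row 2 → Doctor = L62 ✓
(Ward=O89, Age=823): rows 3, 7 → Doctor = L25, L25 ✓
(Ward=O91, Age=823): row 4 → Doctor = L27 ✓
(Ward=O89, Age=825): rows 5, 10 → Doctor takes values {L88, L27} — violation
(Ward=O89, Age=828): row 6 → Doctor = L88 ✓
(Ward=O82, Age=828): row 8 → Doctor = L66 ✓
(Ward=O89, Age=826): row 9 → Doctor = L57 ✓
(Ward=O91, Age=826): row 11 → Doctor = L50 ✓
(Ward=O65, Age=828): row 12 → Doctor = L51 ✓
(Ward=O82, Age=823): row 13 → Doctor = L50 ✓
(Ward=O82, Age=826): row 14 → Doctor = L84 ✓
(Ward=O65, Age=823): row 15 → Doctor = L28 ✓
Two rows agree on {Ward, Age} but differ on Doctor, so {Ward, Age} -> Doctor does not hold.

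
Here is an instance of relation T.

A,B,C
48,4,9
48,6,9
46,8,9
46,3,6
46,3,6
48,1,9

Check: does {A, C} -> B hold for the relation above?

(A=48, C=9): 3 rows → B takes values {4, 6, 1} — violation
(A=46, C=9): 1 row → B = 8 ✓
(A=46, C=6): 2 rows → B = 3, 3 ✓
Two rows agree on {A, C} but differ on B, so {A, C} -> B does not hold.

No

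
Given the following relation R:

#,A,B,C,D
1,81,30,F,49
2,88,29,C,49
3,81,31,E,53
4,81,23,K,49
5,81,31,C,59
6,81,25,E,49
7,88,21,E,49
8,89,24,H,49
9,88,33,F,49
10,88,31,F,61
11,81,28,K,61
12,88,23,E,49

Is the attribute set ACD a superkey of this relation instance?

Rows 7 and 12 have the same ACD value (A=88, C=E, D=49) but are distinct tuples, so ACD does not determine every attribute — not a superkey.

No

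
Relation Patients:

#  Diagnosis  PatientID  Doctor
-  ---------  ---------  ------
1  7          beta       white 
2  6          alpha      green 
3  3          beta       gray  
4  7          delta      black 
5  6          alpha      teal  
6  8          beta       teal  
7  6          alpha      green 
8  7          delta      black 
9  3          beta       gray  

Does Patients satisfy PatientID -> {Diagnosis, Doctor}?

No

PatientID=beta: rows 1, 3, 6, 9 → {Diagnosis,Doctor} takes values {(7, white), (3, gray), (8, teal)} — violation
PatientID=alpha: rows 2, 5, 7 → {Diagnosis,Doctor} takes values {(6, green), (6, teal)} — violation
PatientID=delta: rows 4, 8 → {Diagnosis,Doctor} = (7, black), (7, black) ✓
Two rows agree on PatientID but differ on {Diagnosis, Doctor}, so PatientID -> {Diagnosis, Doctor} does not hold.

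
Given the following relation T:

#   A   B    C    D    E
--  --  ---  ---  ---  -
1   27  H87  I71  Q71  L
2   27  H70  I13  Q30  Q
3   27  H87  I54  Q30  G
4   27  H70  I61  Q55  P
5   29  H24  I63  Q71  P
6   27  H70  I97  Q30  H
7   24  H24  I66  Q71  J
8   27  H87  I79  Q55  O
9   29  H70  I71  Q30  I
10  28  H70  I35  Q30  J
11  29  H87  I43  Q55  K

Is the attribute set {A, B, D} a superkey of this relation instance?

No

Rows 2 and 6 have the same {A, B, D} value (A=27, B=H70, D=Q30) but are distinct tuples, so {A, B, D} does not determine every attribute — not a superkey.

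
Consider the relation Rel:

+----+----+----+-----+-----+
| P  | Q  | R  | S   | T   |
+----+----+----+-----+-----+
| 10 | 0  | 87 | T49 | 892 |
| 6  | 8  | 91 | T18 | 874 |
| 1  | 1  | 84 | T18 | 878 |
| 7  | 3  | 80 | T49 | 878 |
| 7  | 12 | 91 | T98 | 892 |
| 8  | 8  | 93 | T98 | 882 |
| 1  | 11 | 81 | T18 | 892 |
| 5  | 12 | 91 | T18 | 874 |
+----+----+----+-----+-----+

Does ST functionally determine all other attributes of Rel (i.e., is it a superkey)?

No

Two distinct rows share (S=T18, T=874), so ST does not determine every attribute — not a superkey.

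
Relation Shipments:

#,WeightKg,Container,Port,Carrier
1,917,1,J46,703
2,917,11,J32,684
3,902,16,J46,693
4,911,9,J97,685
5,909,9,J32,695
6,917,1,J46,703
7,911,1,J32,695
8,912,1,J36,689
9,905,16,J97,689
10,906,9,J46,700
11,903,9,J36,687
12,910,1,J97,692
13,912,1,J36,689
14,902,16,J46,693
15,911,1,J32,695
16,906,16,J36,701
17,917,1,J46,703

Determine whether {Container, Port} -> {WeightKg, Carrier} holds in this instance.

(Container=1, Port=J46): rows 1, 6, 17 → {WeightKg,Carrier} = (917, 703), (917, 703), (917, 703) ✓
(Container=11, Port=J32): row 2 → {WeightKg,Carrier} = (917, 684) ✓
(Container=16, Port=J46): rows 3, 14 → {WeightKg,Carrier} = (902, 693), (902, 693) ✓
(Container=9, Port=J97): row 4 → {WeightKg,Carrier} = (911, 685) ✓
(Container=9, Port=J32): row 5 → {WeightKg,Carrier} = (909, 695) ✓
(Container=1, Port=J32): rows 7, 15 → {WeightKg,Carrier} = (911, 695), (911, 695) ✓
(Container=1, Port=J36): rows 8, 13 → {WeightKg,Carrier} = (912, 689), (912, 689) ✓
(Container=16, Port=J97): row 9 → {WeightKg,Carrier} = (905, 689) ✓
(Container=9, Port=J46): row 10 → {WeightKg,Carrier} = (906, 700) ✓
(Container=9, Port=J36): row 11 → {WeightKg,Carrier} = (903, 687) ✓
(Container=1, Port=J97): row 12 → {WeightKg,Carrier} = (910, 692) ✓
(Container=16, Port=J36): row 16 → {WeightKg,Carrier} = (906, 701) ✓
Every {Container, Port} value is associated with a single {WeightKg, Carrier} value, so {Container, Port} -> {WeightKg, Carrier} holds.

Yes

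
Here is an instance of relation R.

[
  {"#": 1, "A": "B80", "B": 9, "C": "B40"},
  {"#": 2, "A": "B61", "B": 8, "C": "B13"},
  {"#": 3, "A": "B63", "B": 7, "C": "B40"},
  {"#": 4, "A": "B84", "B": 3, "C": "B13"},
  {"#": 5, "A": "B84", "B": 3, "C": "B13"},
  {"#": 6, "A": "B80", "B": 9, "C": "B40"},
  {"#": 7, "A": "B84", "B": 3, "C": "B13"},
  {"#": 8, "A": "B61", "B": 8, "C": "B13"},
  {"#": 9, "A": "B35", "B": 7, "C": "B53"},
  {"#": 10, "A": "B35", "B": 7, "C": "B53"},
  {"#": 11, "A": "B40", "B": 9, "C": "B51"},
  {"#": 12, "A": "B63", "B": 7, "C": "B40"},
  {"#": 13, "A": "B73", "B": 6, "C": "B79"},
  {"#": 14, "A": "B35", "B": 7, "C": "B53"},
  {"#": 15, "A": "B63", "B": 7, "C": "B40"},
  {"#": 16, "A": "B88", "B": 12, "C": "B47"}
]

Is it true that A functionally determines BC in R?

Yes

A=B80: rows 1, 6 → {B,C} = (9, B40), (9, B40) ✓
A=B61: rows 2, 8 → {B,C} = (8, B13), (8, B13) ✓
A=B63: rows 3, 12, 15 → {B,C} = (7, B40), (7, B40), (7, B40) ✓
A=B84: rows 4, 5, 7 → {B,C} = (3, B13), (3, B13), (3, B13) ✓
A=B35: rows 9, 10, 14 → {B,C} = (7, B53), (7, B53), (7, B53) ✓
A=B40: row 11 → {B,C} = (9, B51) ✓
A=B73: row 13 → {B,C} = (6, B79) ✓
A=B88: row 16 → {B,C} = (12, B47) ✓
Every A value is associated with a single BC value, so A → BC holds.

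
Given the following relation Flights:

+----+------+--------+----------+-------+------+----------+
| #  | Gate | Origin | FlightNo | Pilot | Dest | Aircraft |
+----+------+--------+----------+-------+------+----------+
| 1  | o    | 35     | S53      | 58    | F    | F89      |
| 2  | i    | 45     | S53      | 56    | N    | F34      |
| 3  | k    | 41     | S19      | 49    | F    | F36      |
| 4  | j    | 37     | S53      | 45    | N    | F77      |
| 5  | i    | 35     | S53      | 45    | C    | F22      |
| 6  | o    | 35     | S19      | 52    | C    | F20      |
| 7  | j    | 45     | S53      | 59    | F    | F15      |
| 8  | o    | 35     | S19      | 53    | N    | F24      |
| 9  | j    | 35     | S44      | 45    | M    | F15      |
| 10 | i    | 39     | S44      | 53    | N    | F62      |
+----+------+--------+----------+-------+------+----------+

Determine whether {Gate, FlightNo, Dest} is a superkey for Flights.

All 10 rows have distinct {Gate, FlightNo, Dest} values, so {Gate, FlightNo, Dest} → (all attributes) holds and {Gate, FlightNo, Dest} is a superkey.

Yes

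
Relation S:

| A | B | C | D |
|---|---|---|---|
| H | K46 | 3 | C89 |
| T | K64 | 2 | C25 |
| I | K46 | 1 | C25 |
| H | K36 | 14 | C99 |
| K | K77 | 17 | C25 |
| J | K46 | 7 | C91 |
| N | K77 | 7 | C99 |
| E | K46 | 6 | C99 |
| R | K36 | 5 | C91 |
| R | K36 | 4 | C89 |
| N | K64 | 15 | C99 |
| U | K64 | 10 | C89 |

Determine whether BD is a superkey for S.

All 12 rows have distinct BD values, so BD → (all attributes) holds and BD is a superkey.

Yes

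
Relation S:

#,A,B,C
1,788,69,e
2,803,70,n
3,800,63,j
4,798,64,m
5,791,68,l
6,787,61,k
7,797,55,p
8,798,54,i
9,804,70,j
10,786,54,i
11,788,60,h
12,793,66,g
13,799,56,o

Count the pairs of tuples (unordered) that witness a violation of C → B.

C=j: violating pairs (3,9) — 1 pair.
C=i: all 2 rows agree on B — 0 pairs.

1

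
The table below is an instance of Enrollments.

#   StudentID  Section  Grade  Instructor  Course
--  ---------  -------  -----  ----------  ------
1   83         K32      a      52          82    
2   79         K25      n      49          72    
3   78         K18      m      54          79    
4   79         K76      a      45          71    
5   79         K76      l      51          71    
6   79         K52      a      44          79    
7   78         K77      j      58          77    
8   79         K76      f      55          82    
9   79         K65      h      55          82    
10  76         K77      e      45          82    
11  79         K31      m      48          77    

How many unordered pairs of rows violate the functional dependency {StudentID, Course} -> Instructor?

1

(StudentID=79, Course=71): violating pairs (4,5) — 1 pair.
(StudentID=79, Course=82): all 2 rows agree on Instructor — 0 pairs.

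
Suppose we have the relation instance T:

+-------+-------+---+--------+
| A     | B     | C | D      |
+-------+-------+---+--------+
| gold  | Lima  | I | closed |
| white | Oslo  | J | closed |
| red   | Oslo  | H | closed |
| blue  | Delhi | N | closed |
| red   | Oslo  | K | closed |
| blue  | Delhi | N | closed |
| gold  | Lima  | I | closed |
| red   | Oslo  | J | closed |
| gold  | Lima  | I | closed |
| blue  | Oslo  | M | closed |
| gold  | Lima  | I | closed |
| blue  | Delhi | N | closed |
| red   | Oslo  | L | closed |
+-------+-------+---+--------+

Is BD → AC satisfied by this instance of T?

No

(B=Lima, D=closed): 4 rows → {A,C} = (gold, I), (gold, I), (gold, I), (gold, I) ✓
(B=Oslo, D=closed): 6 rows → {A,C} takes values {(white, J), (red, H), (red, K), (red, J), (blue, M), (red, L)} — violation
(B=Delhi, D=closed): 3 rows → {A,C} = (blue, N), (blue, N), (blue, N) ✓
Two rows agree on BD but differ on AC, so BD → AC does not hold.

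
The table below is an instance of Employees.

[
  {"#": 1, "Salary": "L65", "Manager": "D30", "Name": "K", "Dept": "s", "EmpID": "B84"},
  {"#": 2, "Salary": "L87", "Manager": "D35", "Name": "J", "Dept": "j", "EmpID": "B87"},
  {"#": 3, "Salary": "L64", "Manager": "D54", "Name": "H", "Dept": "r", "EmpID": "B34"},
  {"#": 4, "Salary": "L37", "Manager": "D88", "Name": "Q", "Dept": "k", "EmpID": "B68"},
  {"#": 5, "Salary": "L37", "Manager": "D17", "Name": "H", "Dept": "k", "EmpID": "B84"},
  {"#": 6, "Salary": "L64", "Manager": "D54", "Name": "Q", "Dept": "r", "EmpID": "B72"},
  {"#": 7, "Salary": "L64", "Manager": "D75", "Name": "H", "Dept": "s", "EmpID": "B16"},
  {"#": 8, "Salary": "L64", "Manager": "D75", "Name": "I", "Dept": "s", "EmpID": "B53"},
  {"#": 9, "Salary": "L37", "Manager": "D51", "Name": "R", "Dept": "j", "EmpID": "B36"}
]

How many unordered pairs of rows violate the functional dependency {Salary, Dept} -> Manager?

(Salary=L64, Dept=r): all 2 rows agree on Manager — 0 pairs.
(Salary=L37, Dept=k): violating pairs (4,5) — 1 pair.
(Salary=L64, Dept=s): all 2 rows agree on Manager — 0 pairs.

1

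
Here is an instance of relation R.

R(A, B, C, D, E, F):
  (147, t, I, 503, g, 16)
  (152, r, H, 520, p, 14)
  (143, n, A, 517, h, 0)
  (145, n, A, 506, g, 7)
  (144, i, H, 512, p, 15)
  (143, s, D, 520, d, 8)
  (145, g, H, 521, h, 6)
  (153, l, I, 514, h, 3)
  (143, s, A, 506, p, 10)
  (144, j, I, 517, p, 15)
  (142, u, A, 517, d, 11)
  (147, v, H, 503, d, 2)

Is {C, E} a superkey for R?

Two distinct rows share (C=H, E=p), so {C, E} does not determine every attribute — not a superkey.

No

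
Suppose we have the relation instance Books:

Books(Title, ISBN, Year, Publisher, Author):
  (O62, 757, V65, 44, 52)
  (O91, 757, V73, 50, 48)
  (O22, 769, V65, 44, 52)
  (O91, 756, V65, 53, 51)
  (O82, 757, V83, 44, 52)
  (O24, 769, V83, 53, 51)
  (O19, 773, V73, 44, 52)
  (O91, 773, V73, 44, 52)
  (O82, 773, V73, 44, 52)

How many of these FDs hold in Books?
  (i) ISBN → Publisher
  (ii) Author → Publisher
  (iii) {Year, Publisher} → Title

1

(i) ISBN → Publisher: ISBN=757: 3 rows → Publisher takes values {44, 50} — violation; ISBN=769: 2 rows → Publisher takes values {44, 53} — violation — fails.
(ii) Author → Publisher: every LHS value maps to a single RHS value — holds.
(iii) {Year, Publisher} → Title: (Year=V65, Publisher=44): 2 rows → Title takes values {O62, O22} — violation; (Year=V73, Publisher=44): 3 rows → Title takes values {O19, O91, O82} — violation — fails.
1 of the 3 dependencies holds.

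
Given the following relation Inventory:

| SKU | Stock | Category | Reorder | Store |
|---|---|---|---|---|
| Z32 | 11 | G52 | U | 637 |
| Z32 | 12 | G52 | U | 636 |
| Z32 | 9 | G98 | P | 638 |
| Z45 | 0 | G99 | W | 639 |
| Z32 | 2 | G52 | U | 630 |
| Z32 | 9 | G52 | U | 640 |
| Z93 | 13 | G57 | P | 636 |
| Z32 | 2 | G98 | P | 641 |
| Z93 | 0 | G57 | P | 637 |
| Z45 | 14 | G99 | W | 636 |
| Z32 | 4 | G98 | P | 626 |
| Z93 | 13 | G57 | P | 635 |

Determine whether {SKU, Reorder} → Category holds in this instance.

(SKU=Z32, Reorder=U): 4 rows → Category = G52, G52, G52, G52 ✓
(SKU=Z32, Reorder=P): 3 rows → Category = G98, G98, G98 ✓
(SKU=Z45, Reorder=W): 2 rows → Category = G99, G99 ✓
(SKU=Z93, Reorder=P): 3 rows → Category = G57, G57, G57 ✓
Every {SKU, Reorder} value is associated with a single Category value, so {SKU, Reorder} → Category holds.

Yes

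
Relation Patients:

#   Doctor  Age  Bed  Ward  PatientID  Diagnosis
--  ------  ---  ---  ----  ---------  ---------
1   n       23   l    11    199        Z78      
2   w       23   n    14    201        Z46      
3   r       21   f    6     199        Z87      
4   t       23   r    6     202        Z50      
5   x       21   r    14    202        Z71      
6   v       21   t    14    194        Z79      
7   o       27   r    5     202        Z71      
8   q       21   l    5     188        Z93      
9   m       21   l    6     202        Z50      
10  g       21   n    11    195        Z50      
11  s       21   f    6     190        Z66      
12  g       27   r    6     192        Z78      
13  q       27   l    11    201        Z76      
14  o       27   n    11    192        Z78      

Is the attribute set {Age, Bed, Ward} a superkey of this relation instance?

Rows 3 and 11 have the same {Age, Bed, Ward} value (Age=21, Bed=f, Ward=6) but are distinct tuples, so {Age, Bed, Ward} does not determine every attribute — not a superkey.

No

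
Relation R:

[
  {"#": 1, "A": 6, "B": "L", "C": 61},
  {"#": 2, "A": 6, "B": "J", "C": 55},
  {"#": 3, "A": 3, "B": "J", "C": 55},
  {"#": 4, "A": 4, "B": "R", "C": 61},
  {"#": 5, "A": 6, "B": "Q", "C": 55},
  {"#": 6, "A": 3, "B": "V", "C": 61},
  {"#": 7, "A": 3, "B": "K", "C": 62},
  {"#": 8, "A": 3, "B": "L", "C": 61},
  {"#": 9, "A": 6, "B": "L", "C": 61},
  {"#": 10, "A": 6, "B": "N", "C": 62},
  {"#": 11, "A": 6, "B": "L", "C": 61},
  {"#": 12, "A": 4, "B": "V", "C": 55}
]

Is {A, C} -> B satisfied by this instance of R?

(A=6, C=61): rows 1, 9, 11 → B = L, L, L ✓
(A=6, C=55): rows 2, 5 → B takes values {J, Q} — violation
(A=3, C=55): row 3 → B = J ✓
(A=4, C=61): row 4 → B = R ✓
(A=3, C=61): rows 6, 8 → B takes values {V, L} — violation
(A=3, C=62): row 7 → B = K ✓
(A=6, C=62): row 10 → B = N ✓
(A=4, C=55): row 12 → B = V ✓
Two rows agree on {A, C} but differ on B, so {A, C} -> B does not hold.

No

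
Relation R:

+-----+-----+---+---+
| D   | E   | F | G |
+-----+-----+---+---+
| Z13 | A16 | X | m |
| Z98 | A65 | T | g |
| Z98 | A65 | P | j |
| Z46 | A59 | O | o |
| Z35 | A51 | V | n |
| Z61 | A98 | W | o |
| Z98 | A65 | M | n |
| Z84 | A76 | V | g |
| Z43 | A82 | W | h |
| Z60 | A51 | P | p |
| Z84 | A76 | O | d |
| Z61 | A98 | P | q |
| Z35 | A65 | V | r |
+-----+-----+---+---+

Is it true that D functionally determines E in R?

D=Z13: 1 row → E = A16 ✓
D=Z98: 3 rows → E = A65, A65, A65 ✓
D=Z46: 1 row → E = A59 ✓
D=Z35: 2 rows → E takes values {A51, A65} — violation
D=Z61: 2 rows → E = A98, A98 ✓
D=Z84: 2 rows → E = A76, A76 ✓
D=Z43: 1 row → E = A82 ✓
D=Z60: 1 row → E = A51 ✓
Two rows agree on D but differ on E, so D -> E does not hold.

No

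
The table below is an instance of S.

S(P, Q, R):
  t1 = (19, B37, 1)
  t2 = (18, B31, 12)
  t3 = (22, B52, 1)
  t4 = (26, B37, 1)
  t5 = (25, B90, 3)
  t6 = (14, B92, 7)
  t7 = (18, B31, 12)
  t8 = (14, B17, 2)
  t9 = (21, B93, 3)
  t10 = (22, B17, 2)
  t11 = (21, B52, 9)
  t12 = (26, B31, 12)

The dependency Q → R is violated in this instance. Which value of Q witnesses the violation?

B52

Q=B37: rows 1, 4 → R = 1, 1 ✓
Q=B31: rows 2, 7, 12 → R = 12, 12, 12 ✓
Q=B52: rows 3, 11 → R takes values {1, 9} — violation
Q=B90: row 5 → R = 3 ✓
Q=B92: row 6 → R = 7 ✓
Q=B17: rows 8, 10 → R = 2, 2 ✓
Q=B93: row 9 → R = 3 ✓
The only Q value with inconsistent R is Q=B52.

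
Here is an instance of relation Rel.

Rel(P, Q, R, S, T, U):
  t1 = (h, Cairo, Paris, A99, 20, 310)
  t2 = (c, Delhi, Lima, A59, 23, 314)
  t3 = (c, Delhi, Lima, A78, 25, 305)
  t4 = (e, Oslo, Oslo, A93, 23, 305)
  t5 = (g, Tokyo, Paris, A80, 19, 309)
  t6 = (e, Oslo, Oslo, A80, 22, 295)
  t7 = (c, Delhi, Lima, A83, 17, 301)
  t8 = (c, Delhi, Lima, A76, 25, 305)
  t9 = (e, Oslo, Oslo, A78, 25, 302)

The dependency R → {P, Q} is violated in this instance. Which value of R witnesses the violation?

Paris

R=Paris: rows 1, 5 → {P,Q} takes values {(h, Cairo), (g, Tokyo)} — violation
R=Lima: rows 2, 3, 7, 8 → {P,Q} = (c, Delhi), (c, Delhi), (c, Delhi), (c, Delhi) ✓
R=Oslo: rows 4, 6, 9 → {P,Q} = (e, Oslo), (e, Oslo), (e, Oslo) ✓
The only R value with inconsistent RHS is R=Paris.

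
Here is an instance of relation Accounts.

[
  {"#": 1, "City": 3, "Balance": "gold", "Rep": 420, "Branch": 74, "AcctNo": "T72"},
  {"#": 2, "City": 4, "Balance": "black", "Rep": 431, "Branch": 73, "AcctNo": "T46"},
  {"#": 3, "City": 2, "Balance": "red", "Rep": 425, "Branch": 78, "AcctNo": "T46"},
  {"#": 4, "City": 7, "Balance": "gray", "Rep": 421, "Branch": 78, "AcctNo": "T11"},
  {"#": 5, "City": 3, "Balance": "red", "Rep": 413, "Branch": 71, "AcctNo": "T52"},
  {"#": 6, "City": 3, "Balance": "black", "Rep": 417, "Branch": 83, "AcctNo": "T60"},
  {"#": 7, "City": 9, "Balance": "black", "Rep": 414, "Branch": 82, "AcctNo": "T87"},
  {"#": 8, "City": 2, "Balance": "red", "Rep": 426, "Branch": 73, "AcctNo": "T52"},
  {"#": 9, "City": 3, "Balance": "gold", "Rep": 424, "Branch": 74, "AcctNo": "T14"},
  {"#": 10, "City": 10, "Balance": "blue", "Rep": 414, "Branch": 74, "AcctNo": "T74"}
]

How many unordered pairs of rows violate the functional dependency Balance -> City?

5

Balance=gold: all 2 rows agree on City — 0 pairs.
Balance=black: violating pairs (2,6), (2,7), (6,7) — 3 pairs.
Balance=red: violating pairs (3,5), (5,8) — 2 pairs.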